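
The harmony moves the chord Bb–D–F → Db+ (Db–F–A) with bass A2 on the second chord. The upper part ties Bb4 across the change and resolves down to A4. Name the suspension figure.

At the second chord the bass is A2. The suspended Bb4 lies a ninth above the bass; after resolving down by step to A4, the interval above the bass becomes an octave.
Suspension figures are named by those two intervals: 9–8.

9–8 suspension.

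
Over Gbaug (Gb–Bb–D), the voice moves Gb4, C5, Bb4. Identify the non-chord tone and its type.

The harmony at that moment is Gb augmented triad (Gb, Bb, D); C5 is not a chord tone.
It is approached by leap up from Gb4 and left by step down to Bb4.
Leap in, step out — an appoggiatura.

C5 is an appoggiatura.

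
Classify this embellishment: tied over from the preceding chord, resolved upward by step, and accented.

Retardation.

Approach: by preparation — the pitch is first a chord tone, then held (tied or repeated) while the harmony changes under it. Departure: up by step. Metric position: strong.
A prepared dissonance that resolves upward by step — a retardation. (The same figure resolving downward would be a suspension.)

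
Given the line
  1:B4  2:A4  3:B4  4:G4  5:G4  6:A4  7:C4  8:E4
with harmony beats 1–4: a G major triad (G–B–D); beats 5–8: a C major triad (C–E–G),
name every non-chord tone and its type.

A4 (beat 2) — neighbor tone; A4 (beat 6) — escape tone.

The harmony at that moment is G major triad (G, B, D); A4 is not a chord tone.
It is approached by step down from B4 and left by step up to B4.
Step away and step back to the same note — a neighbor tone (lower neighbor).
The harmony at that moment is C major triad (C, E, G); A4 is not a chord tone.
It is approached by step up from G4 and left by leap down to C4.
Step in, leap out — an escape tone.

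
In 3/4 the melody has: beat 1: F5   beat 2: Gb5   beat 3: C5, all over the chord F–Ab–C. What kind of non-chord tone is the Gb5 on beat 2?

The harmony at that moment is F minor triad (F, Ab, C); Gb5 is not a chord tone.
It is approached by step up from F5 and left by leap down to C5.
Step in, leap out, on a weak beat — an escape tone.

Escape tone.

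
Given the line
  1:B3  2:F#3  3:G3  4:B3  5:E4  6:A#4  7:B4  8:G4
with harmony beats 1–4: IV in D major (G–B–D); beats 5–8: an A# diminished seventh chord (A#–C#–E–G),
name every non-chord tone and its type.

The harmony at that moment is G major triad (G, B, D); F#3 is not a chord tone.
It is approached by leap down from B3 and left by step up to G3.
Leap in, step out — an appoggiatura.
The harmony at that moment is A# diminished seventh chord (A#, C#, E, G); B4 is not a chord tone.
It is approached by step up from A#4 and left by leap down to G4.
Step in, leap out — an escape tone.

F#3 (beat 2) — appoggiatura; B4 (beat 7) — escape tone.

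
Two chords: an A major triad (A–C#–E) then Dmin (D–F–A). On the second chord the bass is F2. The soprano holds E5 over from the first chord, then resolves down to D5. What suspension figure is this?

7–6 suspension.

At the second chord the bass is F2. The suspended E5 lies a seventh above the bass; after resolving down by step to D5, the interval above the bass becomes a sixth.
Suspension figures are named by those two intervals: 7–6.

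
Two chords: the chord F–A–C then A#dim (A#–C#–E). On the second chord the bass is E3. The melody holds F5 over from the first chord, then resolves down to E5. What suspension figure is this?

9–8 suspension.

At the second chord the bass is E3. The suspended F5 lies a ninth above the bass; after resolving down by step to E5, the interval above the bass becomes an octave.
Suspension figures are named by those two intervals: 9–8.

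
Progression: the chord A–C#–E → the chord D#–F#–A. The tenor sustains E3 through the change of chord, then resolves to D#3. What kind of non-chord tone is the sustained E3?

E3 is a suspension.

The harmony at that moment is D# diminished triad (D#, F#, A); E3 is not a chord tone.
It is held over (the same pitch as the preceding E3) and left by step down to D#3.
Held over from the previous chord and resolving down by step — a suspension.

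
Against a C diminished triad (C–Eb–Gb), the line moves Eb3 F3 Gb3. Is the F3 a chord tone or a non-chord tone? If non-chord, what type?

The harmony at that moment is C diminished triad (C, Eb, Gb); F3 is not a chord tone.
It is approached by step up from Eb3 and left by step up to Gb3.
Step in, step out in the same direction — a passing tone.

Non-chord tone — a passing tone.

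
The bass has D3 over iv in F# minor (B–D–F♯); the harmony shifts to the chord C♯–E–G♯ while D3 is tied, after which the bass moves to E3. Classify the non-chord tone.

D3 is a retardation.

The harmony at that moment is C♯ minor triad (C♯, E, G♯); D3 is not a chord tone.
It is held over (the same pitch as the preceding D3) and left by step up to E3.
Held over from the previous chord and resolving up by step — a retardation.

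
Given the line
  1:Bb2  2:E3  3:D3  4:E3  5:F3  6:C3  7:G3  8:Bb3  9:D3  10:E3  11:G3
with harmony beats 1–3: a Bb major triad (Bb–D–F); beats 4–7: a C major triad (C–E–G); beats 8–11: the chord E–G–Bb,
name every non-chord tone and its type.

The harmony at that moment is Bb major triad (Bb, D, F); E3 is not a chord tone.
It is approached by leap up from Bb2 and left by step down to D3.
Leap in, step out — an appoggiatura.
The harmony at that moment is C major triad (C, E, G); F3 is not a chord tone.
It is approached by step up from E3 and left by leap down to C3.
Step in, leap out — an escape tone.
The harmony at that moment is E diminished triad (E, G, Bb); D3 is not a chord tone.
It is approached by leap down from Bb3 and left by step up to E3.
Leap in, step out — an appoggiatura.

E3 (beat 2) — appoggiatura; F3 (beat 5) — escape tone; D3 (beat 9) — appoggiatura.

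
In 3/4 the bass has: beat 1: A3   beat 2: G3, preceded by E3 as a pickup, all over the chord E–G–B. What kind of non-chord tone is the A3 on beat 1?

Appoggiatura.

The harmony at that moment is E minor triad (E, G, B); A3 is not a chord tone.
It is approached by leap up from E3 and left by step down to G3.
Leap in, step out, metrically accented — an appoggiatura.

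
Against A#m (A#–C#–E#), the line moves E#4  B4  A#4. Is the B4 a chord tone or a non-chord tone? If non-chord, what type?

Non-chord tone — an appoggiatura.

The harmony at that moment is A# minor triad (A#, C#, E#); B4 is not a chord tone.
It is approached by leap up from E#4 and left by step down to A#4.
Leap in, step out — an appoggiatura.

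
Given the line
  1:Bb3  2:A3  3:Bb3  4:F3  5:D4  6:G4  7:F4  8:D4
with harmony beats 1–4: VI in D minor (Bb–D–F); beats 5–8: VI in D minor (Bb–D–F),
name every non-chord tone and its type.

The harmony at that moment is Bb major triad (Bb, D, F); A3 is not a chord tone.
It is approached by step down from Bb3 and left by step up to Bb3.
Step away and step back to the same note — a neighbor tone (lower neighbor).
The harmony at that moment is Bb major triad (Bb, D, F); G4 is not a chord tone.
It is approached by leap up from D4 and left by step down to F4.
Leap in, step out — an appoggiatura.

A3 (beat 2) — neighbor tone; G4 (beat 6) — appoggiatura.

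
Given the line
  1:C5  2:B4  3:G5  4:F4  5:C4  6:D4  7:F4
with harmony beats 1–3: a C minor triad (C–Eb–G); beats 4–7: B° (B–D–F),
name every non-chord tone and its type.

The harmony at that moment is C minor triad (C, Eb, G); B4 is not a chord tone.
It is approached by step down from C5 and left by leap up to G5.
Step in, leap out — an escape tone.
The harmony at that moment is B diminished triad (B, D, F); C4 is not a chord tone.
It is approached by leap down from F4 and left by step up to D4.
Leap in, step out — an appoggiatura.

B4 (beat 2) — escape tone; C4 (beat 5) — appoggiatura.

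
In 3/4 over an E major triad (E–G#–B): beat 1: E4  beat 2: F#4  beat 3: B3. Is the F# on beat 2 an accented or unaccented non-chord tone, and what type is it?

Unaccented escape tone.

The harmony at that moment is E major triad (E, G#, B); F#4 is not a chord tone.
It is approached by step up from E4 and left by leap down to B3.
Step in, leap out — an escape tone.
It falls on a weak beat, so it is unaccented.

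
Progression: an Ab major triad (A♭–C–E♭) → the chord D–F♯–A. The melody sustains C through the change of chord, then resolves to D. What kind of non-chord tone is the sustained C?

The harmony at that moment is D major triad (D, F♯, A); C is not a chord tone.
It is held over (the same pitch as the preceding C) and left by step up to D.
Held over from the previous chord and resolving up by step — a retardation.

C is a retardation.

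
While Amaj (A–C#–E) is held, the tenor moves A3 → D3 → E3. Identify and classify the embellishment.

The harmony at that moment is A major triad (A, C#, E); D3 is not a chord tone.
It is approached by leap down from A3 and left by step up to E3.
Leap in, step out — an appoggiatura.

D3 is an appoggiatura.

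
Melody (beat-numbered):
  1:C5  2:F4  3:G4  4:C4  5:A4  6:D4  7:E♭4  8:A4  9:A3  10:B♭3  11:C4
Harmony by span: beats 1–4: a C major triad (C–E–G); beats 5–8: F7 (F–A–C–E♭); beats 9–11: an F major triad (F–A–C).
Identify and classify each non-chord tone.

The harmony at that moment is C major triad (C, E, G); F4 is not a chord tone.
It is approached by leap down from C5 and left by step up to G4.
Leap in, step out — an appoggiatura.
The harmony at that moment is F dominant seventh chord (F, A, C, E♭); D4 is not a chord tone.
It is approached by leap down from A4 and left by step up to E♭4.
Leap in, step out — an appoggiatura.
The harmony at that moment is F major triad (F, A, C); B♭3 is not a chord tone.
It is approached by step up from A3 and left by step up to C4.
Step in, step out in the same direction — a passing tone.

F4 (beat 2) — appoggiatura; D4 (beat 6) — appoggiatura; B♭3 (beat 10) — passing tone.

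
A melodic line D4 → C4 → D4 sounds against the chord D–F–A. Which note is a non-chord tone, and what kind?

The harmony at that moment is D minor triad (D, F, A); C4 is not a chord tone.
It is approached by step down from D4 and left by step up to D4.
Step away and step back to the same note — a neighbor tone (lower neighbor).

C4 is a neighbor tone.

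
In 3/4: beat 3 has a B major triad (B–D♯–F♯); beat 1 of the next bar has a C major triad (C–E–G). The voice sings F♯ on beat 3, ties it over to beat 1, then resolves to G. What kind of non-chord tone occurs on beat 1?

Retardation.

The harmony at that moment is C major triad (C, E, G); F♯ is not a chord tone.
It is held over (the same pitch as the preceding F♯) and left by step up to G.
Held over from the previous chord and resolving up by step — a retardation.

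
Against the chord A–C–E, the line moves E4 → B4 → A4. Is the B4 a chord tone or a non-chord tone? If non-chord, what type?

The harmony at that moment is A minor triad (A, C, E); B4 is not a chord tone.
It is approached by leap up from E4 and left by step down to A4.
Leap in, step out — an appoggiatura.

Non-chord tone — an appoggiatura.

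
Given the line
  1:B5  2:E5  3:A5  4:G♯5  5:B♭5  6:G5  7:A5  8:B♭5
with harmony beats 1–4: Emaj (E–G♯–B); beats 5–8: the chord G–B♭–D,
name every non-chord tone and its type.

A5 (beat 3) — appoggiatura; A5 (beat 7) — passing tone.

The harmony at that moment is E major triad (E, G♯, B); A5 is not a chord tone.
It is approached by leap up from E5 and left by step down to G♯5.
Leap in, step out — an appoggiatura.
The harmony at that moment is G minor triad (G, B♭, D); A5 is not a chord tone.
It is approached by step up from G5 and left by step up to B♭5.
Step in, step out in the same direction — a passing tone.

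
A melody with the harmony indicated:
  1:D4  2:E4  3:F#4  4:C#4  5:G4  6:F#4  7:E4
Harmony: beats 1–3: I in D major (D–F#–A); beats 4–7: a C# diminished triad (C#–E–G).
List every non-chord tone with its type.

E4 (beat 2) — passing tone; F#4 (beat 6) — passing tone.

The harmony at that moment is D major triad (D, F#, A); E4 is not a chord tone.
It is approached by step up from D4 and left by step up to F#4.
Step in, step out in the same direction — a passing tone.
The harmony at that moment is C# diminished triad (C#, E, G); F#4 is not a chord tone.
It is approached by step down from G4 and left by step down to E4.
Step in, step out in the same direction — a passing tone.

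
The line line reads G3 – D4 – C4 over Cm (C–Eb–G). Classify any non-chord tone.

The harmony at that moment is C minor triad (C, Eb, G); D4 is not a chord tone.
It is approached by leap up from G3 and left by step down to C4.
Leap in, step out — an appoggiatura.

D4 is an appoggiatura.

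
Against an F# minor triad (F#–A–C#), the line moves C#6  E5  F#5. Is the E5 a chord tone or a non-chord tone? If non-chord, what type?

The harmony at that moment is F# minor triad (F#, A, C#); E5 is not a chord tone.
It is approached by leap down from C#6 and left by step up to F#5.
Leap in, step out — an appoggiatura.

Non-chord tone — an appoggiatura.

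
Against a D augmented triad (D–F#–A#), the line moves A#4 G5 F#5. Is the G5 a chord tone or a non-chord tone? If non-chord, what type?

Non-chord tone — an appoggiatura.

The harmony at that moment is D augmented triad (D, F#, A#); G5 is not a chord tone.
It is approached by leap up from A#4 and left by step down to F#5.
Leap in, step out — an appoggiatura.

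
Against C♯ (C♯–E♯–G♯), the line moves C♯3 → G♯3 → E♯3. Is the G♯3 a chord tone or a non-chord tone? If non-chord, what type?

Chord tone (the fifth of C# major triad).

C# major triad contains C♯, E♯, G♯; G♯ is the fifth, so it is a chord tone.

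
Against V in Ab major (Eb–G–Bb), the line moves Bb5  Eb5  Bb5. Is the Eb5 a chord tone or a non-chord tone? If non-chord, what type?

Chord tone (the root of Eb major triad).

Eb major triad contains Eb, G, Bb; Eb is the root, so it is a chord tone.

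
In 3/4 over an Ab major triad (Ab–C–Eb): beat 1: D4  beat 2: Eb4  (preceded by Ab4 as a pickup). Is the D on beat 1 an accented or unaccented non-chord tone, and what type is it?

Accented appoggiatura.

The harmony at that moment is Ab major triad (Ab, C, Eb); D4 is not a chord tone.
It is approached by leap down from Ab4 and left by step up to Eb4.
Leap in, step out — an appoggiatura.
It falls on the downbeat, so it is accented.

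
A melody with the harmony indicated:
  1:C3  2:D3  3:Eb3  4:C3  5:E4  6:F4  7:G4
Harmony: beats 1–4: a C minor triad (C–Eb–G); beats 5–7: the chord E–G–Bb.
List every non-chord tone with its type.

The harmony at that moment is C minor triad (C, Eb, G); D3 is not a chord tone.
It is approached by step up from C3 and left by step up to Eb3.
Step in, step out in the same direction — a passing tone.
The harmony at that moment is E diminished triad (E, G, Bb); F4 is not a chord tone.
It is approached by step up from E4 and left by step up to G4.
Step in, step out in the same direction — a passing tone.

D3 (beat 2) — passing tone; F4 (beat 6) — passing tone.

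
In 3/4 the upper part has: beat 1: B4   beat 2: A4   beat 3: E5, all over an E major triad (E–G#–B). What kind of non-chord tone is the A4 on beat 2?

Escape tone.

The harmony at that moment is E major triad (E, G#, B); A4 is not a chord tone.
It is approached by step down from B4 and left by leap up to E5.
Step in, leap out, on a weak beat — an escape tone.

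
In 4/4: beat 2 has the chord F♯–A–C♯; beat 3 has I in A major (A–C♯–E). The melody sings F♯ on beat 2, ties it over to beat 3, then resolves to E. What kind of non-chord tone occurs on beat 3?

Suspension.

The harmony at that moment is A major triad (A, C♯, E); F♯ is not a chord tone.
It is held over (the same pitch as the preceding F♯) and left by step down to E.
Held over from the previous chord and resolving down by step — a suspension.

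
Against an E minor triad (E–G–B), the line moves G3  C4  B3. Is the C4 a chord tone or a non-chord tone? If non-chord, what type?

Non-chord tone — an appoggiatura.

The harmony at that moment is E minor triad (E, G, B); C4 is not a chord tone.
It is approached by leap up from G3 and left by step down to B3.
Leap in, step out — an appoggiatura.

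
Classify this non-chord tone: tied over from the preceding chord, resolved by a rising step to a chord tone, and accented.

Approach: by preparation — the pitch is first a chord tone, then held (tied or repeated) while the harmony changes under it. Departure: up by step. Metric position: strong.
A prepared dissonance that resolves upward by step — a retardation. (The same figure resolving downward would be a suspension.)

Retardation.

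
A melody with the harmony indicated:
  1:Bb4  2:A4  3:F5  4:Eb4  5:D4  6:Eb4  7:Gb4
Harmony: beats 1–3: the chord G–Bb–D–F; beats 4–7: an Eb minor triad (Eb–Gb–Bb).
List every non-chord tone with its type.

The harmony at that moment is G minor seventh chord (G, Bb, D, F); A4 is not a chord tone.
It is approached by step down from Bb4 and left by leap up to F5.
Step in, leap out — an escape tone.
The harmony at that moment is Eb minor triad (Eb, Gb, Bb); D4 is not a chord tone.
It is approached by step down from Eb4 and left by step up to Eb4.
Step away and step back to the same note — a neighbor tone (lower neighbor).

A4 (beat 2) — escape tone; D4 (beat 5) — neighbor tone.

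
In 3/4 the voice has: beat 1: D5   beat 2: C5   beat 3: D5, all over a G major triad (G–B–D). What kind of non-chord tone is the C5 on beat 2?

The harmony at that moment is G major triad (G, B, D); C5 is not a chord tone.
It is approached by step down from D5 and left by step up to D5.
Step away and step back to the same note — a neighbor tone (lower neighbor).

Lower neighbor tone.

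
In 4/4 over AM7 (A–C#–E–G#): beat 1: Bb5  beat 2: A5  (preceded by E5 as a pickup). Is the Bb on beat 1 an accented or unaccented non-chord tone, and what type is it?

The harmony at that moment is A major seventh chord (A, C#, E, G#); Bb5 is not a chord tone.
It is approached by leap up from E5 and left by step down to A5.
Leap in, step out — an appoggiatura.
It falls on the downbeat, so it is accented.

Accented appoggiatura.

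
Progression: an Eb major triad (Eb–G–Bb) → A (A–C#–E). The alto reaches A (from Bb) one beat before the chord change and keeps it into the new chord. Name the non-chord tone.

The harmony at that moment is Eb major triad (Eb, G, Bb); A is not a chord tone.
It is approached by step down from Bb and then sustained as the same pitch into the next harmony.
Arriving early and becoming a chord tone when the harmony changes — an anticipation.

A is an anticipation.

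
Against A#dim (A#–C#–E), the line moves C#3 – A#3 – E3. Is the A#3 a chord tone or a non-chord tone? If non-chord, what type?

Chord tone (the root of A# diminished triad).

A# diminished triad contains A#, C#, E; A# is the root, so it is a chord tone.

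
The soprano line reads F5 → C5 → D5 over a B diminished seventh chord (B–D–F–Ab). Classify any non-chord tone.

The harmony at that moment is B diminished seventh chord (B, D, F, Ab); C5 is not a chord tone.
It is approached by leap down from F5 and left by step up to D5.
Leap in, step out — an appoggiatura.

C5 is an appoggiatura.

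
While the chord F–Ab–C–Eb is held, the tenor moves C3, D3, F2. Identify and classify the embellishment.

D3 is an escape tone.

The harmony at that moment is F minor seventh chord (F, Ab, C, Eb); D3 is not a chord tone.
It is approached by step up from C3 and left by leap down to F2.
Step in, leap out — an escape tone.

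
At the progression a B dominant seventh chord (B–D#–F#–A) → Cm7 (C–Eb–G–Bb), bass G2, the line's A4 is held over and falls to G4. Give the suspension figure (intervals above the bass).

9–8 suspension.

At the second chord the bass is G2. The suspended A4 lies a ninth above the bass; after resolving down by step to G4, the interval above the bass becomes an octave.
Suspension figures are named by those two intervals: 9–8.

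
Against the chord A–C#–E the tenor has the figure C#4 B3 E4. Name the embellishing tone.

The harmony at that moment is A major triad (A, C#, E); B3 is not a chord tone.
It is approached by step down from C#4 and left by leap up to E4.
Step in, leap out — an escape tone.

B3 is an escape tone.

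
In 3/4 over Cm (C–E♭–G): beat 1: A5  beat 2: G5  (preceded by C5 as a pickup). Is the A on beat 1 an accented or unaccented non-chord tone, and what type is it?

Accented appoggiatura.

The harmony at that moment is C minor triad (C, E♭, G); A5 is not a chord tone.
It is approached by leap up from C5 and left by step down to G5.
Leap in, step out — an appoggiatura.
It falls on the downbeat, so it is accented.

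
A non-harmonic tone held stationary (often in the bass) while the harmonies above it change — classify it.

Approach: none. Departure: none — a single pitch is sustained while the chords change around it, passing through harmonies that do not contain it.
No melodic motion at all; the dissonance is created entirely by the moving harmonies against the stationary note — a pedal tone (pedal point).

Pedal tone.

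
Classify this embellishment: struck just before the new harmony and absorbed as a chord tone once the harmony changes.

Approach: ahead of the chord change (typically by step), so it is dissonant against the current harmony. Departure: none — the same pitch is restated or held and is a chord tone of the new harmony.
Dissonant first, consonant once the harmony catches up: the note simply arrives early — an anticipation. (The reverse timing, consonant first and dissonant after the change, would be a suspension or retardation.)

Anticipation.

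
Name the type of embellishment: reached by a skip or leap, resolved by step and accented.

Appoggiatura.

Approach: by leap. Departure: by step. Metric position: strong.
Leap in, step out, in a metrically strong position — an appoggiatura. (It is the mirror image of the escape tone, which steps in and leaps out from a weak position.)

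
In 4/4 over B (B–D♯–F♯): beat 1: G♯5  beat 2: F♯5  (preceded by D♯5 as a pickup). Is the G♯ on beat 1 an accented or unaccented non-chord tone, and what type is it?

The harmony at that moment is B major triad (B, D♯, F♯); G♯5 is not a chord tone.
It is approached by leap up from D♯5 and left by step down to F♯5.
Leap in, step out — an appoggiatura.
It falls on the downbeat, so it is accented.

Accented appoggiatura.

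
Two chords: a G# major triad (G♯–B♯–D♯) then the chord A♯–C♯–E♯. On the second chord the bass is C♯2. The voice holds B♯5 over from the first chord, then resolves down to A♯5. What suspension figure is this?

7–6 suspension.

At the second chord the bass is C♯2. The suspended B♯5 lies a seventh above the bass; after resolving down by step to A♯5, the interval above the bass becomes a sixth.
Suspension figures are named by those two intervals: 7–6.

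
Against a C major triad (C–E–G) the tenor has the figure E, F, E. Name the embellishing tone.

The harmony at that moment is C major triad (C, E, G); F is not a chord tone.
It is approached by step up from E and left by step down to E.
Step away and step back to the same note — a neighbor tone (upper neighbor).

F is a neighbor tone.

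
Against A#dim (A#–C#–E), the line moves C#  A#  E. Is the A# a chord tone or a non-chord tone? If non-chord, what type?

Chord tone (the root of A# diminished triad).

A# diminished triad contains A#, C#, E; A# is the root, so it is a chord tone.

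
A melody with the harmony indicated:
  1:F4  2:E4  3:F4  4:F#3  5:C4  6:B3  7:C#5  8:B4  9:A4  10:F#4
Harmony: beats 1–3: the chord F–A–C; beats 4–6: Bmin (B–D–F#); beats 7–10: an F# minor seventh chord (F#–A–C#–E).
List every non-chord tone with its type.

The harmony at that moment is F major triad (F, A, C); E4 is not a chord tone.
It is approached by step down from F4 and left by step up to F4.
Step away and step back to the same note — a neighbor tone (lower neighbor).
The harmony at that moment is B minor triad (B, D, F#); C4 is not a chord tone.
It is approached by leap up from F#3 and left by step down to B3.
Leap in, step out — an appoggiatura.
The harmony at that moment is F# minor seventh chord (F#, A, C#, E); B4 is not a chord tone.
It is approached by step down from C#5 and left by step down to A4.
Step in, step out in the same direction — a passing tone.

E4 (beat 2) — neighbor tone; C4 (beat 5) — appoggiatura; B4 (beat 8) — passing tone.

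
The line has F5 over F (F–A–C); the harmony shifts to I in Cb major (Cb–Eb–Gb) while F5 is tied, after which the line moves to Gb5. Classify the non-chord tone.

The harmony at that moment is Cb major triad (Cb, Eb, Gb); F5 is not a chord tone.
It is held over (the same pitch as the preceding F5) and left by step up to Gb5.
Held over from the previous chord and resolving up by step — a retardation.

F5 is a retardation.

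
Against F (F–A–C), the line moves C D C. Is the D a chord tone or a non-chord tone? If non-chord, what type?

Non-chord tone — a neighbor tone.

The harmony at that moment is F major triad (F, A, C); D is not a chord tone.
It is approached by step up from C and left by step down to C.
Step away and step back to the same note — a neighbor tone (upper neighbor).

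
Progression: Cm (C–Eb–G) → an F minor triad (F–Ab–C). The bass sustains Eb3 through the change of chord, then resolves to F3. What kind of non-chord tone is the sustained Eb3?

Eb3 is a retardation.

The harmony at that moment is F minor triad (F, Ab, C); Eb3 is not a chord tone.
It is held over (the same pitch as the preceding Eb3) and left by step up to F3.
Held over from the previous chord and resolving up by step — a retardation.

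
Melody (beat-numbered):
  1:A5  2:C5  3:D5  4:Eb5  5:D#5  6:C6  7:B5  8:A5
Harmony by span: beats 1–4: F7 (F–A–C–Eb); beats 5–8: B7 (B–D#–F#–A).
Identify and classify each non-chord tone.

The harmony at that moment is F dominant seventh chord (F, A, C, Eb); D5 is not a chord tone.
It is approached by step up from C5 and left by step up to Eb5.
Step in, step out in the same direction — a passing tone.
The harmony at that moment is B dominant seventh chord (B, D#, F#, A); C6 is not a chord tone.
It is approached by leap up from D#5 and left by step down to B5.
Leap in, step out — an appoggiatura.

D5 (beat 3) — passing tone; C6 (beat 6) — appoggiatura.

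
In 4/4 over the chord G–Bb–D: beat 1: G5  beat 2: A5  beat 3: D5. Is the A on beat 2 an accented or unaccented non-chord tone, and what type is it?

The harmony at that moment is G minor triad (G, Bb, D); A5 is not a chord tone.
It is approached by step up from G5 and left by leap down to D5.
Step in, leap out — an escape tone.
It falls on a weak beat, so it is unaccented.

Unaccented escape tone.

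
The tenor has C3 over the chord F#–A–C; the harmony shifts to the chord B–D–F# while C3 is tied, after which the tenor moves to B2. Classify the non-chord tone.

The harmony at that moment is B minor triad (B, D, F#); C3 is not a chord tone.
It is held over (the same pitch as the preceding C3) and left by step down to B2.
Held over from the previous chord and resolving down by step — a suspension.

C3 is a suspension.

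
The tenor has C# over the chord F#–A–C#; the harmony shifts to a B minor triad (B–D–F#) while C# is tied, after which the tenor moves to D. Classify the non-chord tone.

C# is a retardation.

The harmony at that moment is B minor triad (B, D, F#); C# is not a chord tone.
It is held over (the same pitch as the preceding C#) and left by step up to D.
Held over from the previous chord and resolving up by step — a retardation.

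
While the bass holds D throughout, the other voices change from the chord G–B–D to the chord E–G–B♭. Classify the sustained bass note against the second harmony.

Pedal tone (pedal point).

The harmony at that moment is E diminished triad (E, G, B♭); D is not a chord tone.
It is held over (the same pitch as the preceding D) and then sustained as the same pitch into the next harmony.
Sustained through a change of harmony — a pedal tone.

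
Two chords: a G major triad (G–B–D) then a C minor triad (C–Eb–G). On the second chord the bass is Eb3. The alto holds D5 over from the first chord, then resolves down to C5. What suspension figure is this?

7–6 suspension.

At the second chord the bass is Eb3. The suspended D5 lies a seventh above the bass; after resolving down by step to C5, the interval above the bass becomes a sixth.
Suspension figures are named by those two intervals: 7–6.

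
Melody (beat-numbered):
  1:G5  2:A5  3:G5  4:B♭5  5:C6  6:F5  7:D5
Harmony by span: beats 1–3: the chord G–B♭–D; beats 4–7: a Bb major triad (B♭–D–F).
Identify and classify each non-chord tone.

The harmony at that moment is G minor triad (G, B♭, D); A5 is not a chord tone.
It is approached by step up from G5 and left by step down to G5.
Step away and step back to the same note — a neighbor tone (upper neighbor).
The harmony at that moment is B♭ major triad (B♭, D, F); C6 is not a chord tone.
It is approached by step up from B♭5 and left by leap down to F5.
Step in, leap out — an escape tone.

A5 (beat 2) — neighbor tone; C6 (beat 5) — escape tone.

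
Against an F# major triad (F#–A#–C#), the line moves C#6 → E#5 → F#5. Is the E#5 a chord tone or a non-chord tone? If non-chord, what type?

The harmony at that moment is F# major triad (F#, A#, C#); E#5 is not a chord tone.
It is approached by leap down from C#6 and left by step up to F#5.
Leap in, step out — an appoggiatura.

Non-chord tone — an appoggiatura.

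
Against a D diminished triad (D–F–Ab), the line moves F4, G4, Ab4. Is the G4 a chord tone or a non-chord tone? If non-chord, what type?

Non-chord tone — a passing tone.

The harmony at that moment is D diminished triad (D, F, Ab); G4 is not a chord tone.
It is approached by step up from F4 and left by step up to Ab4.
Step in, step out in the same direction — a passing tone.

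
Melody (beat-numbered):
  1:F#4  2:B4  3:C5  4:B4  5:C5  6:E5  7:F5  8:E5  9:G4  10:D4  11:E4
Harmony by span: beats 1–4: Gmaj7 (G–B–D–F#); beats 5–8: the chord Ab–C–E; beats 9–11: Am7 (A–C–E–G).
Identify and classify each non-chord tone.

The harmony at that moment is G major seventh chord (G, B, D, F#); C5 is not a chord tone.
It is approached by step up from B4 and left by step down to B4.
Step away and step back to the same note — a neighbor tone (upper neighbor).
The harmony at that moment is Ab augmented triad (Ab, C, E); F5 is not a chord tone.
It is approached by step up from E5 and left by step down to E5.
Step away and step back to the same note — a neighbor tone (upper neighbor).
The harmony at that moment is A minor seventh chord (A, C, E, G); D4 is not a chord tone.
It is approached by leap down from G4 and left by step up to E4.
Leap in, step out — an appoggiatura.

C5 (beat 3) — neighbor tone; F5 (beat 7) — neighbor tone; D4 (beat 10) — appoggiatura.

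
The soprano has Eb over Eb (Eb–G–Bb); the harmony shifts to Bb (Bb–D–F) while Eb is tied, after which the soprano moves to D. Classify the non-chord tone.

The harmony at that moment is Bb major triad (Bb, D, F); Eb is not a chord tone.
It is held over (the same pitch as the preceding Eb) and left by step down to D.
Held over from the previous chord and resolving down by step — a suspension.

Eb is a suspension.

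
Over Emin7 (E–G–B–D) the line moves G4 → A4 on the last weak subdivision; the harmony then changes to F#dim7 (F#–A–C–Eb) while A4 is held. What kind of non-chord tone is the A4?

The harmony at that moment is E minor seventh chord (E, G, B, D); A4 is not a chord tone.
It is approached by step up from G4 and then sustained as the same pitch into the next harmony.
Arriving early and becoming a chord tone when the harmony changes — an anticipation.

A4 is an anticipation.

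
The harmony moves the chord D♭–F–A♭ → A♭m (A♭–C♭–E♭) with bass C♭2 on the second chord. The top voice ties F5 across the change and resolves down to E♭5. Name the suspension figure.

4–3 suspension.

At the second chord the bass is C♭2. The suspended F5 lies a fourth above the bass; after resolving down by step to E♭5, the interval above the bass becomes a third.
Suspension figures are named by those two intervals: 4–3.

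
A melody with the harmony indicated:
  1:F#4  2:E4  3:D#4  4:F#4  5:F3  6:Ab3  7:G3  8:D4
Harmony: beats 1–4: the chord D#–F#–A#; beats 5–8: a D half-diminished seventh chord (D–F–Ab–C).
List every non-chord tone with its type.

E4 (beat 2) — passing tone; G3 (beat 7) — escape tone.

The harmony at that moment is D# minor triad (D#, F#, A#); E4 is not a chord tone.
It is approached by step down from F#4 and left by step down to D#4.
Step in, step out in the same direction — a passing tone.
The harmony at that moment is D half-diminished seventh chord (D, F, Ab, C); G3 is not a chord tone.
It is approached by step down from Ab3 and left by leap up to D4.
Step in, leap out — an escape tone.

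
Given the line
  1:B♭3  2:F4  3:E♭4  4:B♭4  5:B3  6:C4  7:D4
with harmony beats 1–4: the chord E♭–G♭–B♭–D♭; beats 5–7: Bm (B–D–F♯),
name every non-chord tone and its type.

F4 (beat 2) — appoggiatura; C4 (beat 6) — passing tone.

The harmony at that moment is E♭ minor seventh chord (E♭, G♭, B♭, D♭); F4 is not a chord tone.
It is approached by leap up from B♭3 and left by step down to E♭4.
Leap in, step out — an appoggiatura.
The harmony at that moment is B minor triad (B, D, F♯); C4 is not a chord tone.
It is approached by step up from B3 and left by step up to D4.
Step in, step out in the same direction — a passing tone.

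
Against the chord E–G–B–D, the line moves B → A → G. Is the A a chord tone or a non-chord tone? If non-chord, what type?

The harmony at that moment is E minor seventh chord (E, G, B, D); A is not a chord tone.
It is approached by step down from B and left by step down to G.
Step in, step out in the same direction — a passing tone.

Non-chord tone — a passing tone.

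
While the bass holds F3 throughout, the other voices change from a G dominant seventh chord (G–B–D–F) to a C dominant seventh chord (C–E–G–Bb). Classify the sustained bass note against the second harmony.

The harmony at that moment is C dominant seventh chord (C, E, G, Bb); F3 is not a chord tone.
It is held over (the same pitch as the preceding F3) and then sustained as the same pitch into the next harmony.
Sustained through a change of harmony — a pedal tone.

Pedal tone (pedal point).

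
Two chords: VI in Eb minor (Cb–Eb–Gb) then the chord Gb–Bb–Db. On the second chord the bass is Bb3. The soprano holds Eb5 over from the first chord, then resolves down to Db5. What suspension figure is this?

At the second chord the bass is Bb3. The suspended Eb5 lies a fourth above the bass; after resolving down by step to Db5, the interval above the bass becomes a third.
Suspension figures are named by those two intervals: 4–3.

4–3 suspension.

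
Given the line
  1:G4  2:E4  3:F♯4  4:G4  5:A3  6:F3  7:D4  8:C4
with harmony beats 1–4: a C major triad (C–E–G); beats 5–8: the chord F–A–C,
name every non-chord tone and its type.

F♯4 (beat 3) — passing tone; D4 (beat 7) — appoggiatura.

The harmony at that moment is C major triad (C, E, G); F♯4 is not a chord tone.
It is approached by step up from E4 and left by step up to G4.
Step in, step out in the same direction — a passing tone.
The harmony at that moment is F major triad (F, A, C); D4 is not a chord tone.
It is approached by leap up from F3 and left by step down to C4.
Leap in, step out — an appoggiatura.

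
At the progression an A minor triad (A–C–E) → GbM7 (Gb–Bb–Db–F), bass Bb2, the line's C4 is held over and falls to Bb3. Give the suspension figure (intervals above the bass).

At the second chord the bass is Bb2. The suspended C4 lies a ninth above the bass; after resolving down by step to Bb3, the interval above the bass becomes an octave.
Suspension figures are named by those two intervals: 9–8.

9–8 suspension.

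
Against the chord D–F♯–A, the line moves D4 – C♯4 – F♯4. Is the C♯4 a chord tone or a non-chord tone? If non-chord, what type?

Non-chord tone — an escape tone.

The harmony at that moment is D major triad (D, F♯, A); C♯4 is not a chord tone.
It is approached by step down from D4 and left by leap up to F♯4.
Step in, leap out — an escape tone.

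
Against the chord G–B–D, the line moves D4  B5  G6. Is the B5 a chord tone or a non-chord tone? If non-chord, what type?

G major triad contains G, B, D; B is the third, so it is a chord tone.

Chord tone (the third of G major triad).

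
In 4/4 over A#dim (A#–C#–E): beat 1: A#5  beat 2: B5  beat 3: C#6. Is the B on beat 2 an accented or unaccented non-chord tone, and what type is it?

Unaccented passing tone.

The harmony at that moment is A# diminished triad (A#, C#, E); B5 is not a chord tone.
It is approached by step up from A#5 and left by step up to C#6.
Step in, step out in the same direction — a passing tone.
It falls on a weak beat, so it is unaccented.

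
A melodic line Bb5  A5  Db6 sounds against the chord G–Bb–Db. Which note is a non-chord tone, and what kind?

A5 is an escape tone.

The harmony at that moment is G diminished triad (G, Bb, Db); A5 is not a chord tone.
It is approached by step down from Bb5 and left by leap up to Db6.
Step in, leap out — an escape tone.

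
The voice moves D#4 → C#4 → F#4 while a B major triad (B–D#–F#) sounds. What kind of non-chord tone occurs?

The harmony at that moment is B major triad (B, D#, F#); C#4 is not a chord tone.
It is approached by step down from D#4 and left by leap up to F#4.
Step in, leap out — an escape tone.

C#4 is an escape tone.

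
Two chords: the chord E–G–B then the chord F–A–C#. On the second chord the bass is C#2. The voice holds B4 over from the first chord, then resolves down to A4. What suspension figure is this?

7–6 suspension.

At the second chord the bass is C#2. The suspended B4 lies a seventh above the bass; after resolving down by step to A4, the interval above the bass becomes a sixth.
Suspension figures are named by those two intervals: 7–6.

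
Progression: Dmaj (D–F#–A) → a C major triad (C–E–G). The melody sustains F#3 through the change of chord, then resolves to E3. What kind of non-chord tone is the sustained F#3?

F#3 is a suspension.

The harmony at that moment is C major triad (C, E, G); F#3 is not a chord tone.
It is held over (the same pitch as the preceding F#3) and left by step down to E3.
Held over from the previous chord and resolving down by step — a suspension.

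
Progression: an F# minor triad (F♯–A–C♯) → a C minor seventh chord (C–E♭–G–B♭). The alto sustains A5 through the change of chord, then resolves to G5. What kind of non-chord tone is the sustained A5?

The harmony at that moment is C minor seventh chord (C, E♭, G, B♭); A5 is not a chord tone.
It is held over (the same pitch as the preceding A5) and left by step down to G5.
Held over from the previous chord and resolving down by step — a suspension.

A5 is a suspension.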